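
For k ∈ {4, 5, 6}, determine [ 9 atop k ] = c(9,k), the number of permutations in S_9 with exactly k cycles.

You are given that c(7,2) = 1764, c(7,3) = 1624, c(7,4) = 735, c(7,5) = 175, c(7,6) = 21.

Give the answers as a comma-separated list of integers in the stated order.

i=8: T(8,3)=1764+7·1624=13132 | T(8,4)=1624+7·735=6769 | T(8,5)=735+7·175=1960 | T(8,6)=175+7·21=322
i=9: T(9,4)=13132+8·6769=67284 | T(9,5)=6769+8·1960=22449 | T(9,6)=1960+8·322=4536
Read c(9,4) = 67284, c(9,5) = 22449, c(9,6) = 4536.

67284, 22449, 4536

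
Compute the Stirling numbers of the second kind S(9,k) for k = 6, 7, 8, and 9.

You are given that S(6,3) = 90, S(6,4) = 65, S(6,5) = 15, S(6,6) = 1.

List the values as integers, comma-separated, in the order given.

r7: T_7,4=4×65+90=350; T_7,5=5×15+65=140; T_7,6=6×1+15=21; T_7,7=7×0+1=1
r8: T_8,5=5×140+350=1050; T_8,6=6×21+140=266; T_8,7=7×1+21=28; T_8,8=8×0+1=1
r9: T_9,6=6×266+1050=2646; T_9,7=7×28+266=462; T_9,8=8×1+28=36; T_9,9=9×0+1=1
Read S(9,6) = 2646, S(9,7) = 462, S(9,8) = 36, S(9,9) = 1.

2646, 462, 36, 1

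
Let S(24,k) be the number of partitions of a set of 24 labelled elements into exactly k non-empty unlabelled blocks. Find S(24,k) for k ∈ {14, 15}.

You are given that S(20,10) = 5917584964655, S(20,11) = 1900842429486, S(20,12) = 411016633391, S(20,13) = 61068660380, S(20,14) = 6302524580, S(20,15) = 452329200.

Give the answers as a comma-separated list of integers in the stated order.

@21  (21,11):1900842429486·11+5917584964655→26826851689001, (21,12):411016633391·12+1900842429486→6833042030178, (21,13):61068660380·13+411016633391→1204909218331, (21,14):6302524580·14+61068660380→149304004500, (21,15):452329200·15+6302524580→13087462580
@22  (22,12):6833042030178·12+26826851689001→108823356051137, (22,13):1204909218331·13+6833042030178→22496861868481, (22,14):149304004500·14+1204909218331→3295165281331, (22,15):13087462580·15+149304004500→345615943200
@23  (23,13):22496861868481·13+108823356051137→401282560341390, (23,14):3295165281331·14+22496861868481→68629175807115, (23,15):345615943200·15+3295165281331→8479404429331
@24  (24,14):68629175807115·14+401282560341390→1362091021641000, (24,15):8479404429331·15+68629175807115→195820242247080
Read S(24,14) = 1362091021641000, S(24,15) = 195820242247080.

1362091021641000, 195820242247080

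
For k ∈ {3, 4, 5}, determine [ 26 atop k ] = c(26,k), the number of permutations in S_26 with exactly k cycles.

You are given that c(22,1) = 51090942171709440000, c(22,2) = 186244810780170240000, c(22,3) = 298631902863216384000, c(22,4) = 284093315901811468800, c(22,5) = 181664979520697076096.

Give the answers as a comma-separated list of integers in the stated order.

i=23: T(23,1)=0+22·51090942171709440000=1124000727777607680000 | T(23,2)=51090942171709440000+22·186244810780170240000=4148476779335454720000 | T(23,3)=186244810780170240000+22·298631902863216384000=6756146673770930688000 | T(23,4)=298631902863216384000+22·284093315901811468800=6548684852703068697600 | T(23,5)=284093315901811468800+22·181664979520697076096=4280722865357147142912
i=24: T(24,1)=0+23·1124000727777607680000=25852016738884976640000 | T(24,2)=1124000727777607680000+23·4148476779335454720000=96538966652493066240000 | T(24,3)=4148476779335454720000+23·6756146673770930688000=159539850276066860544000 | T(24,4)=6756146673770930688000+23·6548684852703068697600=157375898285941510732800 | T(24,5)=6548684852703068697600+23·4280722865357147142912=105005310755917452984576
i=25: T(25,2)=25852016738884976640000+24·96538966652493066240000=2342787216398718566400000 | T(25,3)=96538966652493066240000+24·159539850276066860544000=3925495373278097719296000 | T(25,4)=159539850276066860544000+24·157375898285941510732800=3936561409138663118131200 | T(25,5)=157375898285941510732800+24·105005310755917452984576=2677503356427960382362624
i=26: T(26,3)=2342787216398718566400000+25·3925495373278097719296000=100480171548351161548800000 | T(26,4)=3925495373278097719296000+25·3936561409138663118131200=102339530601744675672576000 | T(26,5)=3936561409138663118131200+25·2677503356427960382362624=70874145319837672677196800
Read c(26,3) = 100480171548351161548800000, c(26,4) = 102339530601744675672576000, c(26,5) = 70874145319837672677196800.

100480171548351161548800000, 102339530601744675672576000, 70874145319837672677196800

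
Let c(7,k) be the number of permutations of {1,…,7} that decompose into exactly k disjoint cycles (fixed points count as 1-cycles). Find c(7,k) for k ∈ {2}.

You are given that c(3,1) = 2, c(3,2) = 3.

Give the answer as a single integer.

1764

r4: T_4,1=3×2+0=6; T_4,2=3×3+2=11
r5: T_5,1=4×6+0=24; T_5,2=4×11+6=50
r6: T_6,1=5×24+0=120; T_6,2=5×50+24=274
r7: T_7,2=6×274+120=1764
Read c(7,2) = 1764.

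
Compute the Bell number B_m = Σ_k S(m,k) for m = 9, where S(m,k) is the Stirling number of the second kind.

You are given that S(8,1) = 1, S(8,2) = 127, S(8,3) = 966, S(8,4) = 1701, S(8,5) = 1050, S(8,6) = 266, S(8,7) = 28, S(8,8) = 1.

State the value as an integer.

r9: T_9,1=1×1+0=1; T_9,2=2×127+1=255; T_9,3=3×966+127=3025; T_9,4=4×1701+966=7770; T_9,5=5×1050+1701=6951; T_9,6=6×266+1050=2646; T_9,7=7×28+266=462; T_9,8=8×1+28=36; T_9,9=9×0+1=1
B_9 = ΣS(9,k) = 1+255+3025+7770+6951+2646+462+36+1 = 21147

21147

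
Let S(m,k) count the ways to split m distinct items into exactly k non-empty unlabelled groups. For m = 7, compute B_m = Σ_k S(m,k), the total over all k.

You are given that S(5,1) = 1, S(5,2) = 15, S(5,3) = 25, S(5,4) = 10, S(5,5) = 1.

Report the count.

[6] T[6,1]:1*1+0=1 · T[6,2]:2*15+1=31 · T[6,3]:3*25+15=90 · T[6,4]:4*10+25=65 · T[6,5]:5*1+10=15 · T[6,6]:6*0+1=1
[7] T[7,1]:1*1+0=1 · T[7,2]:2*31+1=63 · T[7,3]:3*90+31=301 · T[7,4]:4*65+90=350 · T[7,5]:5*15+65=140 · T[7,6]:6*1+15=21 · T[7,7]:7*0+1=1
B_7 = ΣS(7,k) = 1+63+301+350+140+21+1 = 877

877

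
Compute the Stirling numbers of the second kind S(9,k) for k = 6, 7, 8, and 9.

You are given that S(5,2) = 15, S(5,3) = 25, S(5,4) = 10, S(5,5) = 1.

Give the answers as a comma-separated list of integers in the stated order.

r6: T_6,3=3×25+15=90; T_6,4=4×10+25=65; T_6,5=5×1+10=15; T_6,6=6×0+1=1
r7: T_7,4=4×65+90=350; T_7,5=5×15+65=140; T_7,6=6×1+15=21; T_7,7=7×0+1=1
r8: T_8,5=5×140+350=1050; T_8,6=6×21+140=266; T_8,7=7×1+21=28; T_8,8=8×0+1=1
r9: T_9,6=6×266+1050=2646; T_9,7=7×28+266=462; T_9,8=8×1+28=36; T_9,9=9×0+1=1
Read S(9,6) = 2646, S(9,7) = 462, S(9,8) = 36, S(9,9) = 1.

2646, 462, 36, 1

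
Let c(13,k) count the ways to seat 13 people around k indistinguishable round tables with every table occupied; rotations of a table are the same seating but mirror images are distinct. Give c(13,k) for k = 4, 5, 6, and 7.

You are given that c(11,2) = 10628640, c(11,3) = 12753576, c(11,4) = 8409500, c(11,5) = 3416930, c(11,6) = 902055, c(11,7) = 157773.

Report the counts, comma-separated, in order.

row 12: T[12][3]=11·12753576+10628640=150917976  T[12][4]=11·8409500+12753576=105258076  T[12][5]=11·3416930+8409500=45995730  T[12][6]=11·902055+3416930=13339535  T[12][7]=11·157773+902055=2637558
row 13: T[13][4]=12·105258076+150917976=1414014888  T[13][5]=12·45995730+105258076=657206836  T[13][6]=12·13339535+45995730=206070150  T[13][7]=12·2637558+13339535=44990231
Read c(13,4) = 1414014888, c(13,5) = 657206836, c(13,6) = 206070150, c(13,7) = 44990231.

1414014888, 657206836, 206070150, 44990231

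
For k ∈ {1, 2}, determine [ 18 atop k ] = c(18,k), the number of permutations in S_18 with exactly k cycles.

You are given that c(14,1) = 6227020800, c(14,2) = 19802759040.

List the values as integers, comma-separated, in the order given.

[15] T[15,1]:14*6227020800+0=87178291200 · T[15,2]:14*19802759040+6227020800=283465647360
[16] T[16,1]:15*87178291200+0=1307674368000 · T[16,2]:15*283465647360+87178291200=4339163001600
[17] T[17,1]:16*1307674368000+0=20922789888000 · T[17,2]:16*4339163001600+1307674368000=70734282393600
[18] T[18,1]:17*20922789888000+0=355687428096000 · T[18,2]:17*70734282393600+20922789888000=1223405590579200
Read c(18,1) = 355687428096000, c(18,2) = 1223405590579200.

355687428096000, 1223405590579200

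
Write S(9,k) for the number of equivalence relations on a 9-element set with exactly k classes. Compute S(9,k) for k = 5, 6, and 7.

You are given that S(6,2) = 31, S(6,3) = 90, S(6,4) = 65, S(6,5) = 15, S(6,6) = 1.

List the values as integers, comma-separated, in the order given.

i=7: T(7,3)=31+3·90=301 | T(7,4)=90+4·65=350 | T(7,5)=65+5·15=140 | T(7,6)=15+6·1=21 | T(7,7)=1+7·0=1
i=8: T(8,4)=301+4·350=1701 | T(8,5)=350+5·140=1050 | T(8,6)=140+6·21=266 | T(8,7)=21+7·1=28
i=9: T(9,5)=1701+5·1050=6951 | T(9,6)=1050+6·266=2646 | T(9,7)=266+7·28=462
Read S(9,5) = 6951, S(9,6) = 2646, S(9,7) = 462.

6951, 2646, 462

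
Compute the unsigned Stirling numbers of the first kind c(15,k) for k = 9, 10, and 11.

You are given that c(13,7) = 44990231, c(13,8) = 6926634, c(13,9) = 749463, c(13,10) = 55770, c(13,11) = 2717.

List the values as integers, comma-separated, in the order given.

368411615, 37312275, 2749747

i=14: T(14,8)=44990231+13·6926634=135036473 | T(14,9)=6926634+13·749463=16669653 | T(14,10)=749463+13·55770=1474473 | T(14,11)=55770+13·2717=91091
i=15: T(15,9)=135036473+14·16669653=368411615 | T(15,10)=16669653+14·1474473=37312275 | T(15,11)=1474473+14·91091=2749747
Read c(15,9) = 368411615, c(15,10) = 37312275, c(15,11) = 2749747.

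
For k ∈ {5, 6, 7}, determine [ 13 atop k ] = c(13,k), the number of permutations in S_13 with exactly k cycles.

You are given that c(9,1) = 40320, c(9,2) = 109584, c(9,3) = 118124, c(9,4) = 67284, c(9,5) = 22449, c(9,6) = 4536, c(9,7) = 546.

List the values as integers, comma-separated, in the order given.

r10: T_10,2=9×109584+40320=1026576; T_10,3=9×118124+109584=1172700; T_10,4=9×67284+118124=723680; T_10,5=9×22449+67284=269325; T_10,6=9×4536+22449=63273; T_10,7=9×546+4536=9450
r11: T_11,3=10×1172700+1026576=12753576; T_11,4=10×723680+1172700=8409500; T_11,5=10×269325+723680=3416930; T_11,6=10×63273+269325=902055; T_11,7=10×9450+63273=157773
r12: T_12,4=11×8409500+12753576=105258076; T_12,5=11×3416930+8409500=45995730; T_12,6=11×902055+3416930=13339535; T_12,7=11×157773+902055=2637558
r13: T_13,5=12×45995730+105258076=657206836; T_13,6=12×13339535+45995730=206070150; T_13,7=12×2637558+13339535=44990231
Read c(13,5) = 657206836, c(13,6) = 206070150, c(13,7) = 44990231.

657206836, 206070150, 44990231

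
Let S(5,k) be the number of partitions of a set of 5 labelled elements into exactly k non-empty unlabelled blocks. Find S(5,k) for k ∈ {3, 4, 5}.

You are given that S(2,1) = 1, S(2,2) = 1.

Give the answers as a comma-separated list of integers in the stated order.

r3: T_3,1=1×1+0=1; T_3,2=2×1+1=3; T_3,3=3×0+1=1
r4: T_4,2=2×3+1=7; T_4,3=3×1+3=6; T_4,4=4×0+1=1
r5: T_5,3=3×6+7=25; T_5,4=4×1+6=10; T_5,5=5×0+1=1
Read S(5,3) = 25, S(5,4) = 10, S(5,5) = 1.

25, 10, 1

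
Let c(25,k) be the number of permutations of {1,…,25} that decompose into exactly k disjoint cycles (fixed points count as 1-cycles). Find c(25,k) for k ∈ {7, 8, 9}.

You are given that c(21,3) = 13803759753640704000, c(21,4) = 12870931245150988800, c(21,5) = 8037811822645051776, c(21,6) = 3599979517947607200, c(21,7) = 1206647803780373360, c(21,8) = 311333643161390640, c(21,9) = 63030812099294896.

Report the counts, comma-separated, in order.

496910165055549644836800, 145901905527662649288000, 34218695959407148992880

i=22: T(22,4)=13803759753640704000+21·12870931245150988800=284093315901811468800 | T(22,5)=12870931245150988800+21·8037811822645051776=181664979520697076096 | T(22,6)=8037811822645051776+21·3599979517947607200=83637381699544802976 | T(22,7)=3599979517947607200+21·1206647803780373360=28939583397335447760 | T(22,8)=1206647803780373360+21·311333643161390640=7744654310169576800 | T(22,9)=311333643161390640+21·63030812099294896=1634980697246583456
i=23: T(23,5)=284093315901811468800+22·181664979520697076096=4280722865357147142912 | T(23,6)=181664979520697076096+22·83637381699544802976=2021687376910682741568 | T(23,7)=83637381699544802976+22·28939583397335447760=720308216440924653696 | T(23,8)=28939583397335447760+22·7744654310169576800=199321978221066137360 | T(23,9)=7744654310169576800+22·1634980697246583456=43714229649594412832
i=24: T(24,6)=4280722865357147142912+23·2021687376910682741568=50779532534302850198976 | T(24,7)=2021687376910682741568+23·720308216440924653696=18588776355051949776576 | T(24,8)=720308216440924653696+23·199321978221066137360=5304713715525445812976 | T(24,9)=199321978221066137360+23·43714229649594412832=1204749260161737632496
i=25: T(25,7)=50779532534302850198976+24·18588776355051949776576=496910165055549644836800 | T(25,8)=18588776355051949776576+24·5304713715525445812976=145901905527662649288000 | T(25,9)=5304713715525445812976+24·1204749260161737632496=34218695959407148992880
Read c(25,7) = 496910165055549644836800, c(25,8) = 145901905527662649288000, c(25,9) = 34218695959407148992880.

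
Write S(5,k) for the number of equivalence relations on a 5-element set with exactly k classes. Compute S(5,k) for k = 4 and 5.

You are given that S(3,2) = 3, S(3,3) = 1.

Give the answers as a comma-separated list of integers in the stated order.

10, 1

[4] T[4,3]:3*1+3=6 · T[4,4]:4*0+1=1
[5] T[5,4]:4*1+6=10 · T[5,5]:5*0+1=1
Read S(5,4) = 10, S(5,5) = 1.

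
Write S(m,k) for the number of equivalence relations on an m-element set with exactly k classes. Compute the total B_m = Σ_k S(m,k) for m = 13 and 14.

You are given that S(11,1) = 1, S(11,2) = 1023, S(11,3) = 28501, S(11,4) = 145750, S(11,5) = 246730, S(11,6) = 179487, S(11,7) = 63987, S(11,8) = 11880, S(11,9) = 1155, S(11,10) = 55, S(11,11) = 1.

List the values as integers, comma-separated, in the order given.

[12] T[12,1]:1*1+0=1 · T[12,2]:2*1023+1=2047 · T[12,3]:3*28501+1023=86526 · T[12,4]:4*145750+28501=611501 · T[12,5]:5*246730+145750=1379400 · T[12,6]:6*179487+246730=1323652 · T[12,7]:7*63987+179487=627396 · T[12,8]:8*11880+63987=159027 · T[12,9]:9*1155+11880=22275 · T[12,10]:10*55+1155=1705 · T[12,11]:11*1+55=66 · T[12,12]:12*0+1=1
[13] T[13,1]:1*1+0=1 · T[13,2]:2*2047+1=4095 · T[13,3]:3*86526+2047=261625 · T[13,4]:4*611501+86526=2532530 · T[13,5]:5*1379400+611501=7508501 · T[13,6]:6*1323652+1379400=9321312 · T[13,7]:7*627396+1323652=5715424 · T[13,8]:8*159027+627396=1899612 · T[13,9]:9*22275+159027=359502 · T[13,10]:10*1705+22275=39325 · T[13,11]:11*66+1705=2431 · T[13,12]:12*1+66=78 · T[13,13]:13*0+1=1
[14] T[14,1]:1*1+0=1 · T[14,2]:2*4095+1=8191 · T[14,3]:3*261625+4095=788970 · T[14,4]:4*2532530+261625=10391745 · T[14,5]:5*7508501+2532530=40075035 · T[14,6]:6*9321312+7508501=63436373 · T[14,7]:7*5715424+9321312=49329280 · T[14,8]:8*1899612+5715424=20912320 · T[14,9]:9*359502+1899612=5135130 · T[14,10]:10*39325+359502=752752 · T[14,11]:11*2431+39325=66066 · T[14,12]:12*78+2431=3367 · T[14,13]:13*1+78=91 · T[14,14]:14*0+1=1
B_13 = ΣS(13,k) = 1+4095+261625+2532530+7508501+9321312+5715424+1899612+359502+39325+2431+78+1 = 27644437
B_14 = ΣS(14,k) = 1+8191+788970+10391745+40075035+63436373+49329280+20912320+5135130+752752+66066+3367+91+1 = 190899322

27644437, 190899322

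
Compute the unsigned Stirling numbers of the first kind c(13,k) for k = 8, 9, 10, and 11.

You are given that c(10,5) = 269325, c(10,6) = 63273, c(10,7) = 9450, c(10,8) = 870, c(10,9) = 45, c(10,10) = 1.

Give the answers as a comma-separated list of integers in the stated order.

6926634, 749463, 55770, 2717

row 11: T[11][6]=10·63273+269325=902055  T[11][7]=10·9450+63273=157773  T[11][8]=10·870+9450=18150  T[11][9]=10·45+870=1320  T[11][10]=10·1+45=55  T[11][11]=10·0+1=1
row 12: T[12][7]=11·157773+902055=2637558  T[12][8]=11·18150+157773=357423  T[12][9]=11·1320+18150=32670  T[12][10]=11·55+1320=1925  T[12][11]=11·1+55=66
row 13: T[13][8]=12·357423+2637558=6926634  T[13][9]=12·32670+357423=749463  T[13][10]=12·1925+32670=55770  T[13][11]=12·66+1925=2717
Read c(13,8) = 6926634, c(13,9) = 749463, c(13,10) = 55770, c(13,11) = 2717.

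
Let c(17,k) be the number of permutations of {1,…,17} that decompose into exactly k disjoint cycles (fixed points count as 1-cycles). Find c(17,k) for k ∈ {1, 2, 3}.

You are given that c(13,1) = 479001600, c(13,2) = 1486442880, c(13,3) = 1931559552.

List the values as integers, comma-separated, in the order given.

20922789888000, 70734282393600, 102992244837120

r14: T_14,1=13×479001600+0=6227020800; T_14,2=13×1486442880+479001600=19802759040; T_14,3=13×1931559552+1486442880=26596717056
r15: T_15,1=14×6227020800+0=87178291200; T_15,2=14×19802759040+6227020800=283465647360; T_15,3=14×26596717056+19802759040=392156797824
r16: T_16,1=15×87178291200+0=1307674368000; T_16,2=15×283465647360+87178291200=4339163001600; T_16,3=15×392156797824+283465647360=6165817614720
r17: T_17,1=16×1307674368000+0=20922789888000; T_17,2=16×4339163001600+1307674368000=70734282393600; T_17,3=16×6165817614720+4339163001600=102992244837120
Read c(17,1) = 20922789888000, c(17,2) = 70734282393600, c(17,3) = 102992244837120.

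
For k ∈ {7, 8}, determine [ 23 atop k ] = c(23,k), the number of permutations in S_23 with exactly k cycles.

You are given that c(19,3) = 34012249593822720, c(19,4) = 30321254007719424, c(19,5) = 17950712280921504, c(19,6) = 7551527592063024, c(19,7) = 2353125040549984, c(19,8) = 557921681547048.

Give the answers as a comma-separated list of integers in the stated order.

@20  (20,4):30321254007719424·19+34012249593822720→610116075740491776, (20,5):17950712280921504·19+30321254007719424→371384787345228000, (20,6):7551527592063024·19+17950712280921504→161429736530118960, (20,7):2353125040549984·19+7551527592063024→52260903362512720, (20,8):557921681547048·19+2353125040549984→12953636989943896
@21  (21,5):371384787345228000·20+610116075740491776→8037811822645051776, (21,6):161429736530118960·20+371384787345228000→3599979517947607200, (21,7):52260903362512720·20+161429736530118960→1206647803780373360, (21,8):12953636989943896·20+52260903362512720→311333643161390640
@22  (22,6):3599979517947607200·21+8037811822645051776→83637381699544802976, (22,7):1206647803780373360·21+3599979517947607200→28939583397335447760, (22,8):311333643161390640·21+1206647803780373360→7744654310169576800
@23  (23,7):28939583397335447760·22+83637381699544802976→720308216440924653696, (23,8):7744654310169576800·22+28939583397335447760→199321978221066137360
Read c(23,7) = 720308216440924653696, c(23,8) = 199321978221066137360.

720308216440924653696, 199321978221066137360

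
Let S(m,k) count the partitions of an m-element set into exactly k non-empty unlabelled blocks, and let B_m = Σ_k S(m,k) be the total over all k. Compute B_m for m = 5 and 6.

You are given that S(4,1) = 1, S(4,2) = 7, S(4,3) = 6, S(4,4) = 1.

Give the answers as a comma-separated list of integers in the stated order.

52, 203

r5: T_5,1=1×1+0=1; T_5,2=2×7+1=15; T_5,3=3×6+7=25; T_5,4=4×1+6=10; T_5,5=5×0+1=1
r6: T_6,1=1×1+0=1; T_6,2=2×15+1=31; T_6,3=3×25+15=90; T_6,4=4×10+25=65; T_6,5=5×1+10=15; T_6,6=6×0+1=1
B_5 = ΣS(5,k) = 1+15+25+10+1 = 52
B_6 = ΣS(6,k) = 1+31+90+65+15+1 = 203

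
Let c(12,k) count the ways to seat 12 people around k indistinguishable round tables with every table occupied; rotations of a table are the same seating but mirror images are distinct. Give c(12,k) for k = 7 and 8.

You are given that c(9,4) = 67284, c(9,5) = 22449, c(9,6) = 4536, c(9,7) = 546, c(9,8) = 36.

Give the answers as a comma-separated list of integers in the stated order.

[10] T[10,5]:9*22449+67284=269325 · T[10,6]:9*4536+22449=63273 · T[10,7]:9*546+4536=9450 · T[10,8]:9*36+546=870
[11] T[11,6]:10*63273+269325=902055 · T[11,7]:10*9450+63273=157773 · T[11,8]:10*870+9450=18150
[12] T[12,7]:11*157773+902055=2637558 · T[12,8]:11*18150+157773=357423
Read c(12,7) = 2637558, c(12,8) = 357423.

2637558, 357423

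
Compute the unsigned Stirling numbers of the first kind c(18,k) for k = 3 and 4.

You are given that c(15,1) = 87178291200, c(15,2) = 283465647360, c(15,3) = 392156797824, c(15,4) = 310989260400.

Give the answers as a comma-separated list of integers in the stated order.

1821602444624640, 1583313975727488

@16  (16,1):87178291200·15+0→1307674368000, (16,2):283465647360·15+87178291200→4339163001600, (16,3):392156797824·15+283465647360→6165817614720, (16,4):310989260400·15+392156797824→5056995703824
@17  (17,2):4339163001600·16+1307674368000→70734282393600, (17,3):6165817614720·16+4339163001600→102992244837120, (17,4):5056995703824·16+6165817614720→87077748875904
@18  (18,3):102992244837120·17+70734282393600→1821602444624640, (18,4):87077748875904·17+102992244837120→1583313975727488
Read c(18,3) = 1821602444624640, c(18,4) = 1583313975727488.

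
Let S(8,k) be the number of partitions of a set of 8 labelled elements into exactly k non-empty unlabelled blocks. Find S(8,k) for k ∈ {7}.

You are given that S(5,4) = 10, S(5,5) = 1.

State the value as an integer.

28

[6] T[6,5]:5*1+10=15 · T[6,6]:6*0+1=1
[7] T[7,6]:6*1+15=21 · T[7,7]:7*0+1=1
[8] T[8,7]:7*1+21=28
Read S(8,7) = 28.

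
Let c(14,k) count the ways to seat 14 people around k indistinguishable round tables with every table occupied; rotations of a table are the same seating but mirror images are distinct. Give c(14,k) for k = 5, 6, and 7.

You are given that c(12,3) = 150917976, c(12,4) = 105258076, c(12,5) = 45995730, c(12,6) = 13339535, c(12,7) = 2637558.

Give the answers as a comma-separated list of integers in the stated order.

9957703756, 3336118786, 790943153

r13: T_13,4=12×105258076+150917976=1414014888; T_13,5=12×45995730+105258076=657206836; T_13,6=12×13339535+45995730=206070150; T_13,7=12×2637558+13339535=44990231
r14: T_14,5=13×657206836+1414014888=9957703756; T_14,6=13×206070150+657206836=3336118786; T_14,7=13×44990231+206070150=790943153
Read c(14,5) = 9957703756, c(14,6) = 3336118786, c(14,7) = 790943153.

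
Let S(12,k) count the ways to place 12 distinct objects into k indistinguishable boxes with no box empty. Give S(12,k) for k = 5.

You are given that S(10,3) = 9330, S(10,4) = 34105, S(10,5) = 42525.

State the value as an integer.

i=11: T(11,4)=9330+4·34105=145750 | T(11,5)=34105+5·42525=246730
i=12: T(12,5)=145750+5·246730=1379400
Read S(12,5) = 1379400.

1379400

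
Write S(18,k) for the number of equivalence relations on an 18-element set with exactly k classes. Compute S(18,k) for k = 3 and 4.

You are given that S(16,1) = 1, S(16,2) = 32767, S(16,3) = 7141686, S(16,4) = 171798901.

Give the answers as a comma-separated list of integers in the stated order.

64439010, 2798806985

@17  (17,2):32767·2+1→65535, (17,3):7141686·3+32767→21457825, (17,4):171798901·4+7141686→694337290
@18  (18,3):21457825·3+65535→64439010, (18,4):694337290·4+21457825→2798806985
Read S(18,3) = 64439010, S(18,4) = 2798806985.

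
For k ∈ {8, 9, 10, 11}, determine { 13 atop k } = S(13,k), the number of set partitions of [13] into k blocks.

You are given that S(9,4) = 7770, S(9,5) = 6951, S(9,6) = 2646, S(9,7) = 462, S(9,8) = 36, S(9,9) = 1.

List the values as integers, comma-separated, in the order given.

r10: T_10,5=5×6951+7770=42525; T_10,6=6×2646+6951=22827; T_10,7=7×462+2646=5880; T_10,8=8×36+462=750; T_10,9=9×1+36=45; T_10,10=10×0+1=1
r11: T_11,6=6×22827+42525=179487; T_11,7=7×5880+22827=63987; T_11,8=8×750+5880=11880; T_11,9=9×45+750=1155; T_11,10=10×1+45=55; T_11,11=11×0+1=1
r12: T_12,7=7×63987+179487=627396; T_12,8=8×11880+63987=159027; T_12,9=9×1155+11880=22275; T_12,10=10×55+1155=1705; T_12,11=11×1+55=66
r13: T_13,8=8×159027+627396=1899612; T_13,9=9×22275+159027=359502; T_13,10=10×1705+22275=39325; T_13,11=11×66+1705=2431
Read S(13,8) = 1899612, S(13,9) = 359502, S(13,10) = 39325, S(13,11) = 2431.

1899612, 359502, 39325, 2431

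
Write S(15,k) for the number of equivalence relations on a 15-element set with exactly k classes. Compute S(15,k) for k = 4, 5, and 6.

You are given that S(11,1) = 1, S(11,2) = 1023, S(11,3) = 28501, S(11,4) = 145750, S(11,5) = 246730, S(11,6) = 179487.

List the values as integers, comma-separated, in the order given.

i=12: T(12,1)=0+1·1=1 | T(12,2)=1+2·1023=2047 | T(12,3)=1023+3·28501=86526 | T(12,4)=28501+4·145750=611501 | T(12,5)=145750+5·246730=1379400 | T(12,6)=246730+6·179487=1323652
i=13: T(13,2)=1+2·2047=4095 | T(13,3)=2047+3·86526=261625 | T(13,4)=86526+4·611501=2532530 | T(13,5)=611501+5·1379400=7508501 | T(13,6)=1379400+6·1323652=9321312
i=14: T(14,3)=4095+3·261625=788970 | T(14,4)=261625+4·2532530=10391745 | T(14,5)=2532530+5·7508501=40075035 | T(14,6)=7508501+6·9321312=63436373
i=15: T(15,4)=788970+4·10391745=42355950 | T(15,5)=10391745+5·40075035=210766920 | T(15,6)=40075035+6·63436373=420693273
Read S(15,4) = 42355950, S(15,5) = 210766920, S(15,6) = 420693273.

42355950, 210766920, 420693273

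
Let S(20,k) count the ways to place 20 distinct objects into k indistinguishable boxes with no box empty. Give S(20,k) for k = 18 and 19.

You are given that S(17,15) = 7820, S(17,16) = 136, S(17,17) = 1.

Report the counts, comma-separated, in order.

row 18: T[18][16]=16·136+7820=9996  T[18][17]=17·1+136=153  T[18][18]=18·0+1=1
row 19: T[19][17]=17·153+9996=12597  T[19][18]=18·1+153=171  T[19][19]=19·0+1=1
row 20: T[20][18]=18·171+12597=15675  T[20][19]=19·1+171=190
Read S(20,18) = 15675, S(20,19) = 190.

15675, 190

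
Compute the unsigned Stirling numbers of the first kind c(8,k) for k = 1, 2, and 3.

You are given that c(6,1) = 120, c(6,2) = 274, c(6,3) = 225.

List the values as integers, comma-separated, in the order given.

5040, 13068, 13132

[7] T[7,1]:6*120+0=720 · T[7,2]:6*274+120=1764 · T[7,3]:6*225+274=1624
[8] T[8,1]:7*720+0=5040 · T[8,2]:7*1764+720=13068 · T[8,3]:7*1624+1764=13132
Read c(8,1) = 5040, c(8,2) = 13068, c(8,3) = 13132.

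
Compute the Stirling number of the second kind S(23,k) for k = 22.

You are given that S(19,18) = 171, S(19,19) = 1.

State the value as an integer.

253

i=20: T(20,19)=171+19·1=190 | T(20,20)=1+20·0=1
i=21: T(21,20)=190+20·1=210 | T(21,21)=1+21·0=1
i=22: T(22,21)=210+21·1=231 | T(22,22)=1+22·0=1
i=23: T(23,22)=231+22·1=253
Read S(23,22) = 253.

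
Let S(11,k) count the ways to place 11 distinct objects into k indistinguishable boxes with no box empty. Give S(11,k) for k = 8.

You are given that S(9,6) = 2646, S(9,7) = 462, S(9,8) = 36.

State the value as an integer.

11880

r10: T_10,7=7×462+2646=5880; T_10,8=8×36+462=750
r11: T_11,8=8×750+5880=11880
Read S(11,8) = 11880.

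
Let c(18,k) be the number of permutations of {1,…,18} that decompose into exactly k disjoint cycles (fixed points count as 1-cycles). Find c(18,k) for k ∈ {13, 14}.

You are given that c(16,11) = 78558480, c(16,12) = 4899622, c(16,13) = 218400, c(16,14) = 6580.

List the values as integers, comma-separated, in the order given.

[17] T[17,12]:16*4899622+78558480=156952432 · T[17,13]:16*218400+4899622=8394022 · T[17,14]:16*6580+218400=323680
[18] T[18,13]:17*8394022+156952432=299650806 · T[18,14]:17*323680+8394022=13896582
Read c(18,13) = 299650806, c(18,14) = 13896582.

299650806, 13896582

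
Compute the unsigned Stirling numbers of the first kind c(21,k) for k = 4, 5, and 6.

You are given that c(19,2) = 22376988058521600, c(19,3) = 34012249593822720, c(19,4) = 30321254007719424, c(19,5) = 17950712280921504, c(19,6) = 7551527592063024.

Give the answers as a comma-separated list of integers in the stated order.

[20] T[20,3]:19*34012249593822720+22376988058521600=668609730341153280 · T[20,4]:19*30321254007719424+34012249593822720=610116075740491776 · T[20,5]:19*17950712280921504+30321254007719424=371384787345228000 · T[20,6]:19*7551527592063024+17950712280921504=161429736530118960
[21] T[21,4]:20*610116075740491776+668609730341153280=12870931245150988800 · T[21,5]:20*371384787345228000+610116075740491776=8037811822645051776 · T[21,6]:20*161429736530118960+371384787345228000=3599979517947607200
Read c(21,4) = 12870931245150988800, c(21,5) = 8037811822645051776, c(21,6) = 3599979517947607200.

12870931245150988800, 8037811822645051776, 3599979517947607200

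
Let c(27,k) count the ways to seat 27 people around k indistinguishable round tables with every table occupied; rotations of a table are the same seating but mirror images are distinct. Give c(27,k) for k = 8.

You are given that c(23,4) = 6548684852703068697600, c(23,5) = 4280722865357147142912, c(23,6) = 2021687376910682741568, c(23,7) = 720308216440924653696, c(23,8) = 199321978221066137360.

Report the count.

@24  (24,5):4280722865357147142912·23+6548684852703068697600→105005310755917452984576, (24,6):2021687376910682741568·23+4280722865357147142912→50779532534302850198976, (24,7):720308216440924653696·23+2021687376910682741568→18588776355051949776576, (24,8):199321978221066137360·23+720308216440924653696→5304713715525445812976
@25  (25,6):50779532534302850198976·24+105005310755917452984576→1323714091579185857760000, (25,7):18588776355051949776576·24+50779532534302850198976→496910165055549644836800, (25,8):5304713715525445812976·24+18588776355051949776576→145901905527662649288000
@26  (26,7):496910165055549644836800·25+1323714091579185857760000→13746468217967926978680000, (26,8):145901905527662649288000·25+496910165055549644836800→4144457803247115877036800
@27  (27,8):4144457803247115877036800·26+13746468217967926978680000→121502371102392939781636800
Read c(27,8) = 121502371102392939781636800.

121502371102392939781636800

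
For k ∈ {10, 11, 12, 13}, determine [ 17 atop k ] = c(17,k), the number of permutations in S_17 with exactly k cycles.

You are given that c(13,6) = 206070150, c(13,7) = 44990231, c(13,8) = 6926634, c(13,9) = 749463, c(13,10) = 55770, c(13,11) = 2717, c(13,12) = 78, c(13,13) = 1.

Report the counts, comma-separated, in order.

[14] T[14,7]:13*44990231+206070150=790943153 · T[14,8]:13*6926634+44990231=135036473 · T[14,9]:13*749463+6926634=16669653 · T[14,10]:13*55770+749463=1474473 · T[14,11]:13*2717+55770=91091 · T[14,12]:13*78+2717=3731 · T[14,13]:13*1+78=91
[15] T[15,8]:14*135036473+790943153=2681453775 · T[15,9]:14*16669653+135036473=368411615 · T[15,10]:14*1474473+16669653=37312275 · T[15,11]:14*91091+1474473=2749747 · T[15,12]:14*3731+91091=143325 · T[15,13]:14*91+3731=5005
[16] T[16,9]:15*368411615+2681453775=8207628000 · T[16,10]:15*37312275+368411615=928095740 · T[16,11]:15*2749747+37312275=78558480 · T[16,12]:15*143325+2749747=4899622 · T[16,13]:15*5005+143325=218400
[17] T[17,10]:16*928095740+8207628000=23057159840 · T[17,11]:16*78558480+928095740=2185031420 · T[17,12]:16*4899622+78558480=156952432 · T[17,13]:16*218400+4899622=8394022
Read c(17,10) = 23057159840, c(17,11) = 2185031420, c(17,12) = 156952432, c(17,13) = 8394022.

23057159840, 2185031420, 156952432, 8394022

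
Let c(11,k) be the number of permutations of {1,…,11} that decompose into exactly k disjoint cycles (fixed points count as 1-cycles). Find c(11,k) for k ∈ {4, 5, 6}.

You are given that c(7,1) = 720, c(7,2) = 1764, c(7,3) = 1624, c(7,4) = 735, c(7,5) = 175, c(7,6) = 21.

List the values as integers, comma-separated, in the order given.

@8  (8,1):720·7+0→5040, (8,2):1764·7+720→13068, (8,3):1624·7+1764→13132, (8,4):735·7+1624→6769, (8,5):175·7+735→1960, (8,6):21·7+175→322
@9  (9,2):13068·8+5040→109584, (9,3):13132·8+13068→118124, (9,4):6769·8+13132→67284, (9,5):1960·8+6769→22449, (9,6):322·8+1960→4536
@10  (10,3):118124·9+109584→1172700, (10,4):67284·9+118124→723680, (10,5):22449·9+67284→269325, (10,6):4536·9+22449→63273
@11  (11,4):723680·10+1172700→8409500, (11,5):269325·10+723680→3416930, (11,6):63273·10+269325→902055
Read c(11,4) = 8409500, c(11,5) = 3416930, c(11,6) = 902055.

8409500, 3416930, 902055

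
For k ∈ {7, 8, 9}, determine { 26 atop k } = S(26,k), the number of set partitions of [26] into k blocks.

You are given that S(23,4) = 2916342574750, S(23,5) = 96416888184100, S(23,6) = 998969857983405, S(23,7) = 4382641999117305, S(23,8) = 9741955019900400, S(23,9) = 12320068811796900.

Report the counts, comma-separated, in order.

@24  (24,5):96416888184100·5+2916342574750→485000783495250, (24,6):998969857983405·6+96416888184100→6090236036084530, (24,7):4382641999117305·7+998969857983405→31677463851804540, (24,8):9741955019900400·8+4382641999117305→82318282158320505, (24,9):12320068811796900·9+9741955019900400→120622574326072500
@25  (25,6):6090236036084530·6+485000783495250→37026417000002430, (25,7):31677463851804540·7+6090236036084530→227832482998716310, (25,8):82318282158320505·8+31677463851804540→690223721118368580, (25,9):120622574326072500·9+82318282158320505→1167921451092973005
@26  (26,7):227832482998716310·7+37026417000002430→1631853797991016600, (26,8):690223721118368580·8+227832482998716310→5749622251945664950, (26,9):1167921451092973005·9+690223721118368580→11201516780955125625
Read S(26,7) = 1631853797991016600, S(26,8) = 5749622251945664950, S(26,9) = 11201516780955125625.

1631853797991016600, 5749622251945664950, 11201516780955125625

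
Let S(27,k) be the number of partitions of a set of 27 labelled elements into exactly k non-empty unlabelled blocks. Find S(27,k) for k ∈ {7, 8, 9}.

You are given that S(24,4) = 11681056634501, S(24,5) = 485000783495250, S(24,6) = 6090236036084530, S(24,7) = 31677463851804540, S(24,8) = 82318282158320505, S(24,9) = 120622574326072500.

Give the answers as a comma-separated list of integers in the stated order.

11647571772911241531, 47628831813556336200, 106563273280541795575

i=25: T(25,5)=11681056634501+5·485000783495250=2436684974110751 | T(25,6)=485000783495250+6·6090236036084530=37026417000002430 | T(25,7)=6090236036084530+7·31677463851804540=227832482998716310 | T(25,8)=31677463851804540+8·82318282158320505=690223721118368580 | T(25,9)=82318282158320505+9·120622574326072500=1167921451092973005
i=26: T(26,6)=2436684974110751+6·37026417000002430=224595186974125331 | T(26,7)=37026417000002430+7·227832482998716310=1631853797991016600 | T(26,8)=227832482998716310+8·690223721118368580=5749622251945664950 | T(26,9)=690223721118368580+9·1167921451092973005=11201516780955125625
i=27: T(27,7)=224595186974125331+7·1631853797991016600=11647571772911241531 | T(27,8)=1631853797991016600+8·5749622251945664950=47628831813556336200 | T(27,9)=5749622251945664950+9·11201516780955125625=106563273280541795575
Read S(27,7) = 11647571772911241531, S(27,8) = 47628831813556336200, S(27,9) = 106563273280541795575.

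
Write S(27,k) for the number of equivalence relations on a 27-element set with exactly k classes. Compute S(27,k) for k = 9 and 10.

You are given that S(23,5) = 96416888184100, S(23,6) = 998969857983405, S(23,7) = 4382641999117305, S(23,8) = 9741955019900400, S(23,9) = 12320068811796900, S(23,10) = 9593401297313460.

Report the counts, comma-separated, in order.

r24: T_24,6=6×998969857983405+96416888184100=6090236036084530; T_24,7=7×4382641999117305+998969857983405=31677463851804540; T_24,8=8×9741955019900400+4382641999117305=82318282158320505; T_24,9=9×12320068811796900+9741955019900400=120622574326072500; T_24,10=10×9593401297313460+12320068811796900=108254081784931500
r25: T_25,7=7×31677463851804540+6090236036084530=227832482998716310; T_25,8=8×82318282158320505+31677463851804540=690223721118368580; T_25,9=9×120622574326072500+82318282158320505=1167921451092973005; T_25,10=10×108254081784931500+120622574326072500=1203163392175387500
r26: T_26,8=8×690223721118368580+227832482998716310=5749622251945664950; T_26,9=9×1167921451092973005+690223721118368580=11201516780955125625; T_26,10=10×1203163392175387500+1167921451092973005=13199555372846848005
r27: T_27,9=9×11201516780955125625+5749622251945664950=106563273280541795575; T_27,10=10×13199555372846848005+11201516780955125625=143197070509423605675
Read S(27,9) = 106563273280541795575, S(27,10) = 143197070509423605675.

106563273280541795575, 143197070509423605675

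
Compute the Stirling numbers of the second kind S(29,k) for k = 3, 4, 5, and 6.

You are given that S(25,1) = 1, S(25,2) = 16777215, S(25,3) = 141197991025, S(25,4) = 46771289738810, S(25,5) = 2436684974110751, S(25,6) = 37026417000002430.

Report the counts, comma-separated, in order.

11438127792025, 11998160744311570, 1540200411172850701, 49628317055962639176

row 26: T[26][1]=1·1+0=1  T[26][2]=2·16777215+1=33554431  T[26][3]=3·141197991025+16777215=423610750290  T[26][4]=4·46771289738810+141197991025=187226356946265  T[26][5]=5·2436684974110751+46771289738810=12230196160292565  T[26][6]=6·37026417000002430+2436684974110751=224595186974125331
row 27: T[27][1]=1·1+0=1  T[27][2]=2·33554431+1=67108863  T[27][3]=3·423610750290+33554431=1270865805301  T[27][4]=4·187226356946265+423610750290=749329038535350  T[27][5]=5·12230196160292565+187226356946265=61338207158409090  T[27][6]=6·224595186974125331+12230196160292565=1359801318005044551
row 28: T[28][2]=2·67108863+1=134217727  T[28][3]=3·1270865805301+67108863=3812664524766  T[28][4]=4·749329038535350+1270865805301=2998587019946701  T[28][5]=5·61338207158409090+749329038535350=307440364830580800  T[28][6]=6·1359801318005044551+61338207158409090=8220146115188676396
row 29: T[29][3]=3·3812664524766+134217727=11438127792025  T[29][4]=4·2998587019946701+3812664524766=11998160744311570  T[29][5]=5·307440364830580800+2998587019946701=1540200411172850701  T[29][6]=6·8220146115188676396+307440364830580800=49628317055962639176
Read S(29,3) = 11438127792025, S(29,4) = 11998160744311570, S(29,5) = 1540200411172850701, S(29,6) = 49628317055962639176.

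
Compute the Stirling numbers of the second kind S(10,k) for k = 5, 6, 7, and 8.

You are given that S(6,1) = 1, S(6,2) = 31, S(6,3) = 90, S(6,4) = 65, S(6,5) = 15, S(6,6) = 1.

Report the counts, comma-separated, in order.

42525, 22827, 5880, 750

row 7: T[7][2]=2·31+1=63  T[7][3]=3·90+31=301  T[7][4]=4·65+90=350  T[7][5]=5·15+65=140  T[7][6]=6·1+15=21  T[7][7]=7·0+1=1
row 8: T[8][3]=3·301+63=966  T[8][4]=4·350+301=1701  T[8][5]=5·140+350=1050  T[8][6]=6·21+140=266  T[8][7]=7·1+21=28  T[8][8]=8·0+1=1
row 9: T[9][4]=4·1701+966=7770  T[9][5]=5·1050+1701=6951  T[9][6]=6·266+1050=2646  T[9][7]=7·28+266=462  T[9][8]=8·1+28=36
row 10: T[10][5]=5·6951+7770=42525  T[10][6]=6·2646+6951=22827  T[10][7]=7·462+2646=5880  T[10][8]=8·36+462=750
Read S(10,5) = 42525, S(10,6) = 22827, S(10,7) = 5880, S(10,8) = 750.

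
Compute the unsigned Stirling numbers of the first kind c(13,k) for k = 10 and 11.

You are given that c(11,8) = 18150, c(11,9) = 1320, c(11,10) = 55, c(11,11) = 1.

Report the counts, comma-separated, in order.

row 12: T[12][9]=11·1320+18150=32670  T[12][10]=11·55+1320=1925  T[12][11]=11·1+55=66
row 13: T[13][10]=12·1925+32670=55770  T[13][11]=12·66+1925=2717
Read c(13,10) = 55770, c(13,11) = 2717.

55770, 2717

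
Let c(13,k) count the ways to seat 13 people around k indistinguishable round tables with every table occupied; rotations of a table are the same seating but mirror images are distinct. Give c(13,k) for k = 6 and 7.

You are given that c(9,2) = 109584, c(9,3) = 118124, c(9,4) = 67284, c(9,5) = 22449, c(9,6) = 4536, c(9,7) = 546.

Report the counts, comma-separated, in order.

206070150, 44990231

[10] T[10,3]:9*118124+109584=1172700 · T[10,4]:9*67284+118124=723680 · T[10,5]:9*22449+67284=269325 · T[10,6]:9*4536+22449=63273 · T[10,7]:9*546+4536=9450
[11] T[11,4]:10*723680+1172700=8409500 · T[11,5]:10*269325+723680=3416930 · T[11,6]:10*63273+269325=902055 · T[11,7]:10*9450+63273=157773
[12] T[12,5]:11*3416930+8409500=45995730 · T[12,6]:11*902055+3416930=13339535 · T[12,7]:11*157773+902055=2637558
[13] T[13,6]:12*13339535+45995730=206070150 · T[13,7]:12*2637558+13339535=44990231
Read c(13,6) = 206070150, c(13,7) = 44990231.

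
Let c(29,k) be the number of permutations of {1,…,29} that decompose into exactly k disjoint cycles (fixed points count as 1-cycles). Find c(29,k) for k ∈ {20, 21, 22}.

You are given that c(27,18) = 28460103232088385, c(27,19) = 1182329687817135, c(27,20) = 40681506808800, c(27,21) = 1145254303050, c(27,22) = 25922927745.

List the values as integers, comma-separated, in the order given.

124243455209483610, 4285624815406935, 123268226851770

row 28: T[28][19]=27·1182329687817135+28460103232088385=60383004803151030  T[28][20]=27·40681506808800+1182329687817135=2280730371654735  T[28][21]=27·1145254303050+40681506808800=71603372991150  T[28][22]=27·25922927745+1145254303050=1845173352165
row 29: T[29][20]=28·2280730371654735+60383004803151030=124243455209483610  T[29][21]=28·71603372991150+2280730371654735=4285624815406935  T[29][22]=28·1845173352165+71603372991150=123268226851770
Read c(29,20) = 124243455209483610, c(29,21) = 4285624815406935, c(29,22) = 123268226851770.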